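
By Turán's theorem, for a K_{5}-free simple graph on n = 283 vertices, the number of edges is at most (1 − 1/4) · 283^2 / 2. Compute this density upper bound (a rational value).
Turán density bound = (3/4) · 283^2/2 = 240267/8 ≈ 30033.375

Turán's theorem: ex(n, K_{r+1}) is achieved by the complete r-partite Turán graph T(n, r) with parts as balanced as possible, and is at most (1 − 1/r) · n^2/2. For r = 4, n = 283: the density bound is (3/4) · 80089/2 = 240267/8 ≈ 30033.375. The integer-valued extremum is e(T(283, 4)) = 30033, which is strictly less than the density bound 240267/8 since 4 ∤ 283 (the parts of T(283, 4) cannot all be equal).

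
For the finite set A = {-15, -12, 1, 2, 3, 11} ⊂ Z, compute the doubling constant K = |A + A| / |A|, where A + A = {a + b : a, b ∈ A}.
K = |A + A| / |A| = 20/6 = 10/3

Enumerate A + A = {a + b : a, b ∈ A}. With |A| = 6, there are |A|^2 = 36 ordered sum pairs; collecting distinct values, A + A = {-30, -27, -24, -14, -13, -12, -11, -10, -9, -4, -1, 2, 3, 4, 5, 6, 12, 13, 14, 22}, so |A + A| = 20. Thus K = 20/6 = 10/3. For comparison, the minimum possible |A + A| over all 6-element sets is 2·6 − 1 = 11 (so min K = 11/6), attained only by arithmetic progressions.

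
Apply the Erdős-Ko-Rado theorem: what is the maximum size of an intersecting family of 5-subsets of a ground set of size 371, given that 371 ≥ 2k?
max |F| = C(370, 4) = 768299820

The Erdős-Ko-Rado theorem states: for n ≥ 2k, an intersecting family of k-subsets of an n-element set has size at most C(n − 1, k − 1), with equality for 'star' families {A ⊆ [n] : |A| = k, i ∈ A} (fix an element i). For n = 371, k = 5: C(370, 4) = 768299820.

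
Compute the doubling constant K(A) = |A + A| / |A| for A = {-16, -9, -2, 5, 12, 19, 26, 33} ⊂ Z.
K = |A + A| / |A| = 15/8

Enumerate A + A = {a + b : a, b ∈ A}. With |A| = 8, there are |A|^2 = 64 ordered sum pairs; collecting distinct values, A + A = {-32, -25, -18, -11, -4, 3, 10, 17, 24, 31, 38, 45, 52, 59, 66}, so |A + A| = 15. Thus K = 15/8. Here |A + A| = 2|A| − 1 = 15, the minimum possible — so K = 15/8 is minimal, which holds iff A is an arithmetic progression.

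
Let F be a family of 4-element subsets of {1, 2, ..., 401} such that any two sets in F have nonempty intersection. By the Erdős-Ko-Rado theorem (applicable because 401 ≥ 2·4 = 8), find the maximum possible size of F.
max |F| = C(400, 3) = 10586800

The Erdős-Ko-Rado theorem states: for n ≥ 2k, an intersecting family of k-subsets of an n-element set has size at most C(n − 1, k − 1), with equality for 'star' families {A ⊆ [n] : |A| = k, i ∈ A} (fix an element i). For n = 401, k = 4: C(400, 3) = 10586800.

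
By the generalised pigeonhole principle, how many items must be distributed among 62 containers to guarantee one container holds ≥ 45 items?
n = (45 − 1)·62 + 1 = 2729

By the generalised pigeonhole principle, to guarantee some box contains ≥ r objects we need more than (r − 1) · k objects total. Threshold: n = (r − 1) · k + 1. With r = 45 and k = 62: n = 44 · 62 + 1 = 2728 + 1 = 2729. For n = 2728 = 44 · 62, we can put exactly 44 objects in every box, avoiding 45 in any single one — so 2729 is tight.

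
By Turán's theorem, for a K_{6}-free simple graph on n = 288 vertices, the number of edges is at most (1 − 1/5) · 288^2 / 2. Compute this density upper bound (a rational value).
Turán density bound = (4/5) · 288^2/2 = 165888/5 ≈ 33177.6

Turán's theorem: ex(n, K_{r+1}) is achieved by the complete r-partite Turán graph T(n, r) with parts as balanced as possible, and is at most (1 − 1/r) · n^2/2. For r = 5, n = 288: the density bound is (4/5) · 82944/2 = 165888/5 ≈ 33177.6. The integer-valued extremum is e(T(288, 5)) = 33177, which is strictly less than the density bound 165888/5 since 5 ∤ 288 (the parts of T(288, 5) cannot all be equal).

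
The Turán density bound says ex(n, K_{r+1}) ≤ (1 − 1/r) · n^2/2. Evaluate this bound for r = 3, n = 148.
Turán density bound = (2/3) · 148^2/2 = 21904/3 ≈ 7301.3333

Turán's theorem: ex(n, K_{r+1}) is achieved by the complete r-partite Turán graph T(n, r) with parts as balanced as possible, and is at most (1 − 1/r) · n^2/2. For r = 3, n = 148: the density bound is (2/3) · 21904/2 = 21904/3 ≈ 7301.3333. The integer-valued extremum is e(T(148, 3)) = 7301, which is strictly less than the density bound 21904/3 since 3 ∤ 148 (the parts of T(148, 3) cannot all be equal).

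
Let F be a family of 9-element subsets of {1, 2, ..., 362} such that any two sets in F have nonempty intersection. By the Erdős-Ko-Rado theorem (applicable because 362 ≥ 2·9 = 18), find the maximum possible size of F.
max |F| = C(361, 8) = 6616319722852365

Erdős-Ko-Rado (1961): when n ≥ 2k, max |F| = C(n−1, k−1). The bound is attained by the star {A : i ∈ A} for any fixed i ∈ [n]. Here C(362−1, 9−1) = C(361, 8) = 6616319722852365.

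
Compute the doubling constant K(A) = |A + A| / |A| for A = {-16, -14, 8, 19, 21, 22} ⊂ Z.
K = |A + A| / |A| = 20/6 = 10/3

Enumerate A + A = {a + b : a, b ∈ A}. With |A| = 6, there are |A|^2 = 36 ordered sum pairs; collecting distinct values, A + A = {-32, -30, -28, -8, -6, 3, 5, 6, 7, 8, 16, 27, 29, 30, 38, 40, 41, 42, 43, 44}, so |A + A| = 20. Thus K = 20/6 = 10/3. For comparison, the minimum possible |A + A| over all 6-element sets is 2·6 − 1 = 11 (so min K = 11/6), attained only by arithmetic progressions.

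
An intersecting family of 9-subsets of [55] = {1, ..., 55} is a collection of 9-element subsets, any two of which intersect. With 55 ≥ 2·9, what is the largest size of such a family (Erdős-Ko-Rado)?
max |F| = C(54, 8) = 1040465790

The Erdős-Ko-Rado theorem states: for n ≥ 2k, an intersecting family of k-subsets of an n-element set has size at most C(n − 1, k − 1), with equality for 'star' families {A ⊆ [n] : |A| = k, i ∈ A} (fix an element i). For n = 55, k = 9: C(54, 8) = 1040465790.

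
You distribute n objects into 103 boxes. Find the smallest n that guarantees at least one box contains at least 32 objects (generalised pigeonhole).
n = (32 − 1)·103 + 1 = 3194

By the generalised pigeonhole principle, to guarantee some box contains ≥ r objects we need more than (r − 1) · k objects total. Threshold: n = (r − 1) · k + 1. With r = 32 and k = 103: n = 31 · 103 + 1 = 3193 + 1 = 3194. For n = 3193 = 31 · 103, we can put exactly 31 objects in every box, avoiding 32 in any single one — so 3194 is tight.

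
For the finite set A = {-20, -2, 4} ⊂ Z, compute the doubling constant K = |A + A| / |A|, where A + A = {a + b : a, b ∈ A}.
K = |A + A| / |A| = 6/3 = 2

Enumerate A + A = {a + b : a, b ∈ A}. With |A| = 3, there are |A|^2 = 9 ordered sum pairs; collecting distinct values, A + A = {-40, -22, -16, -4, 2, 8}, so |A + A| = 6. Thus K = 6/3 = 2. For comparison, the minimum possible |A + A| over all 3-element sets is 2·3 − 1 = 5 (so min K = 5/3), attained only by arithmetic progressions.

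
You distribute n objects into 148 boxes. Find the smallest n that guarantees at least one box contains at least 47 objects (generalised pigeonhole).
n = (47 − 1)·148 + 1 = 6809

By the generalised pigeonhole principle, to guarantee some box contains ≥ r objects we need more than (r − 1) · k objects total. Threshold: n = (r − 1) · k + 1. With r = 47 and k = 148: n = 46 · 148 + 1 = 6808 + 1 = 6809. For n = 6808 = 46 · 148, we can put exactly 46 objects in every box, avoiding 47 in any single one — so 6809 is tight.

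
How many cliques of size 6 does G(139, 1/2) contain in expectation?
E[# K_6] = C(139, 6) · (1/2)^C(6, 2) = 8979650478 / 2^15 = 4489825239/16384 ≈ 274037.184998

For each 6-subset S of vertices (there are C(139, 6) = 8979650478 such S), let X_S = 1 if S induces a K_6 (all C(6, 2) = 15 edges present). Then P(X_S = 1) = (1/2)^15 = 1/32768. By linearity of expectation, E[# K_6] = C(139, 6) · (1/2)^15 = 8979650478 / 32768 = 4489825239/16384 ≈ 274037.184998.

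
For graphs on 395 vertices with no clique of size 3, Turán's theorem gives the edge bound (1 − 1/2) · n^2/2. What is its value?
Turán density bound = (1/2) · 395^2/2 = 156025/4 ≈ 39006.25

Turán's theorem: ex(n, K_{r+1}) is achieved by the complete r-partite Turán graph T(n, r) with parts as balanced as possible, and is at most (1 − 1/r) · n^2/2. For r = 2, n = 395: the density bound is (1/2) · 156025/2 = 156025/4 ≈ 39006.25. The integer-valued extremum is e(T(395, 2)) = 39006, which is strictly less than the density bound 156025/4 since 2 ∤ 395 (the parts of T(395, 2) cannot all be equal).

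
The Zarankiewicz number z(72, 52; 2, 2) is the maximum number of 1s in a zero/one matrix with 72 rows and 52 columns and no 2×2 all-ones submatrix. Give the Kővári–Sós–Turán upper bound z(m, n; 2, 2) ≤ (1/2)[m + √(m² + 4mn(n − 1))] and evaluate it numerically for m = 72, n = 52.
z(72, 52; 2, 2) ≤ (1/2)[72 + √(72² + 4·72·52·51)] = (1/2)[72 + √768960] = 474.4518

Kővári–Sós–Turán: let r_1, ..., r_72 be the row sums and z = Σ r_i the total number of 1s. Each pair of columns can share at most one row with both entries 1 (else a 2×2 all-ones block appears), so Σ_i C(r_i, 2) ≤ C(52, 2) = 1326. By convexity Σ_i C(r_i, 2) ≥ 72·C(z/72, 2) = z(z − 72)/(2·72), giving z² − 72z − 72·52·51 ≤ 0 and hence z ≤ (1/2)[72 + √(5184 + 4·190944)] = (1/2)[72 + √768960] ≈ (1/2)(72 + 876.9036) = 474.4518.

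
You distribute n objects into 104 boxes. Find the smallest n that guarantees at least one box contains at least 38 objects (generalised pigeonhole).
n = (38 − 1)·104 + 1 = 3849

By the generalised pigeonhole principle, to guarantee some box contains ≥ r objects we need more than (r − 1) · k objects total. Threshold: n = (r − 1) · k + 1. With r = 38 and k = 104: n = 37 · 104 + 1 = 3848 + 1 = 3849. For n = 3848 = 37 · 104, we can put exactly 37 objects in every box, avoiding 38 in any single one — so 3849 is tight.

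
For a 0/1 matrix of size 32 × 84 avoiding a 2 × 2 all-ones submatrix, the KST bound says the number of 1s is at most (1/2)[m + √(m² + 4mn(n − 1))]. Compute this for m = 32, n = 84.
z(32, 84; 2, 2) ≤ (1/2)[32 + √(32² + 4·32·84·83)] = (1/2)[32 + √893440] = 488.6098

Kővári–Sós–Turán: let r_1, ..., r_32 be the row sums and z = Σ r_i the total number of 1s. Each pair of columns can share at most one row with both entries 1 (else a 2×2 all-ones block appears), so Σ_i C(r_i, 2) ≤ C(84, 2) = 3486. By convexity Σ_i C(r_i, 2) ≥ 32·C(z/32, 2) = z(z − 32)/(2·32), giving z² − 32z − 32·84·83 ≤ 0 and hence z ≤ (1/2)[32 + √(1024 + 4·223104)] = (1/2)[32 + √893440] ≈ (1/2)(32 + 945.2196) = 488.6098.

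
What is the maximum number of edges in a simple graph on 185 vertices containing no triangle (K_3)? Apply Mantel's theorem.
ex(185, K_3) = ⌊185^2/4⌋ = 8556

Mantel (1907): a triangle-free graph on n vertices has at most ⌊n^2/4⌋ edges, with equality for the complete bipartite graph K_{⌊n/2⌋, ⌈n/2⌉}. For n = 185: ⌊185^2/4⌋ = ⌊34225/4⌋ = 8556. The extremal graph is K_{92, 93}, which has 92·93 = 8556 edges.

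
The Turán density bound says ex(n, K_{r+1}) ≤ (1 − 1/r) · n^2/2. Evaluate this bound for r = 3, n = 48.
Turán density bound = (2/3) · 48^2/2 = 768

Turán's theorem: ex(n, K_{r+1}) is achieved by the complete r-partite Turán graph T(n, r) with parts as balanced as possible, and is at most (1 − 1/r) · n^2/2. For r = 3, n = 48: the density bound is (2/3) · 2304/2 = 768. Since 3 ∣ 48, the Turán graph T(48, 3) has parts of equal size 16, and its edge count e(T(48, 3)) = 768 attains the density bound exactly.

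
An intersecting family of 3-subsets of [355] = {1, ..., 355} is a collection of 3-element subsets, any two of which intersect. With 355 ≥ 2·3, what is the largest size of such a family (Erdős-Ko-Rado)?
max |F| = C(354, 2) = 62481

Erdős-Ko-Rado (1961): when n ≥ 2k, max |F| = C(n−1, k−1). The bound is attained by the star {A : i ∈ A} for any fixed i ∈ [n]. Here C(355−1, 3−1) = C(354, 2) = 62481.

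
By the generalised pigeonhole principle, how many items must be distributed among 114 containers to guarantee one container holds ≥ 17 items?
n = (17 − 1)·114 + 1 = 1825

By the generalised pigeonhole principle, to guarantee some box contains ≥ r objects we need more than (r − 1) · k objects total. Threshold: n = (r − 1) · k + 1. With r = 17 and k = 114: n = 16 · 114 + 1 = 1824 + 1 = 1825. For n = 1824 = 16 · 114, we can put exactly 16 objects in every box, avoiding 17 in any single one — so 1825 is tight.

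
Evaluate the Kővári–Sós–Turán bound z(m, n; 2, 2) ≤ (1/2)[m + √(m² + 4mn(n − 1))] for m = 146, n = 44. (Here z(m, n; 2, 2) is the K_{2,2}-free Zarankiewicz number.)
z(146, 44; 2, 2) ≤ (1/2)[146 + √(146² + 4·146·44·43)] = (1/2)[146 + √1126244] = 603.6232

Kővári–Sós–Turán: let r_1, ..., r_146 be the row sums and z = Σ r_i the total number of 1s. Each pair of columns can share at most one row with both entries 1 (else a 2×2 all-ones block appears), so Σ_i C(r_i, 2) ≤ C(44, 2) = 946. By convexity Σ_i C(r_i, 2) ≥ 146·C(z/146, 2) = z(z − 146)/(2·146), giving z² − 146z − 146·44·43 ≤ 0 and hence z ≤ (1/2)[146 + √(21316 + 4·276232)] = (1/2)[146 + √1126244] ≈ (1/2)(146 + 1061.2464) = 603.6232.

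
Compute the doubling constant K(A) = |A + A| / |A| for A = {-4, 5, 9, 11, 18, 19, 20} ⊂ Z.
K = |A + A| / |A| = 24/7

Enumerate A + A = {a + b : a, b ∈ A}. With |A| = 7, there are |A|^2 = 49 ordered sum pairs; collecting distinct values, A + A = {-8, 1, 5, 7, 10, 14, 15, 16, 18, 20, 22, 23, 24, 25, 27, 28, 29, 30, 31, 36, 37, 38, 39, 40}, so |A + A| = 24. Thus K = 24/7. For comparison, the minimum possible |A + A| over all 7-element sets is 2·7 − 1 = 13 (so min K = 13/7), attained only by arithmetic progressions.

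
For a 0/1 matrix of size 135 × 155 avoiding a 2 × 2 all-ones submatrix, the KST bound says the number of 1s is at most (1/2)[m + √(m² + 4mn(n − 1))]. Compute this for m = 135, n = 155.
z(135, 155; 2, 2) ≤ (1/2)[135 + √(135² + 4·135·155·154)] = (1/2)[135 + √12908025] = 1863.887

Kővári–Sós–Turán: let r_1, ..., r_135 be the row sums and z = Σ r_i the total number of 1s. Each pair of columns can share at most one row with both entries 1 (else a 2×2 all-ones block appears), so Σ_i C(r_i, 2) ≤ C(155, 2) = 11935. By convexity Σ_i C(r_i, 2) ≥ 135·C(z/135, 2) = z(z − 135)/(2·135), giving z² − 135z − 135·155·154 ≤ 0 and hence z ≤ (1/2)[135 + √(18225 + 4·3222450)] = (1/2)[135 + √12908025] ≈ (1/2)(135 + 3592.774) = 1863.887.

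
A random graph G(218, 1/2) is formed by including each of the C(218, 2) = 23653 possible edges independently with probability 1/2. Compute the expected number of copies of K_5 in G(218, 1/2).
E[# K_5] = C(218, 5) · (1/2)^C(5, 2) = 3917788308 / 2^10 = 979447077/256 ≈ 3825965.144531

For each 5-subset S of vertices (there are C(218, 5) = 3917788308 such S), let X_S = 1 if S induces a K_5 (all C(5, 2) = 10 edges present). Then P(X_S = 1) = (1/2)^10 = 1/1024. By linearity of expectation, E[# K_5] = C(218, 5) · (1/2)^10 = 3917788308 / 1024 = 979447077/256 ≈ 3825965.144531.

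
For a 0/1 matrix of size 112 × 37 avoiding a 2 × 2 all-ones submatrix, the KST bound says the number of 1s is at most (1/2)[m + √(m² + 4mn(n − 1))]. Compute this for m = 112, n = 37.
z(112, 37; 2, 2) ≤ (1/2)[112 + √(112² + 4·112·37·36)] = (1/2)[112 + √609280] = 446.2819

Kővári–Sós–Turán: let r_1, ..., r_112 be the row sums and z = Σ r_i the total number of 1s. Each pair of columns can share at most one row with both entries 1 (else a 2×2 all-ones block appears), so Σ_i C(r_i, 2) ≤ C(37, 2) = 666. By convexity Σ_i C(r_i, 2) ≥ 112·C(z/112, 2) = z(z − 112)/(2·112), giving z² − 112z − 112·37·36 ≤ 0 and hence z ≤ (1/2)[112 + √(12544 + 4·149184)] = (1/2)[112 + √609280] ≈ (1/2)(112 + 780.5639) = 446.2819.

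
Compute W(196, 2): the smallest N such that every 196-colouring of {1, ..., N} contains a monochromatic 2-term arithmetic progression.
W(196, 2) = 196 + 1 = 197

A 2-term AP is any pair of integers, so a monochromatic 2-AP exists iff some colour is used at least twice. With 196 colours, the colouring i ↦ i on {1, ..., 196} uses each colour once, avoiding any monochromatic pair, so W(196, 2) > 196. For {1, ..., 197}, pigeonhole forces two integers of the same colour, which form a monochromatic 2-AP. Hence W(196, 2) = 197.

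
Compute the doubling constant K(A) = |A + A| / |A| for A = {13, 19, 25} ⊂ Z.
K = |A + A| / |A| = 5/3

Enumerate A + A = {a + b : a, b ∈ A}. With |A| = 3, there are |A|^2 = 9 ordered sum pairs; collecting distinct values, A + A = {26, 32, 38, 44, 50}, so |A + A| = 5. Thus K = 5/3. Here |A + A| = 2|A| − 1 = 5, the minimum possible — so K = 5/3 is minimal, which holds iff A is an arithmetic progression.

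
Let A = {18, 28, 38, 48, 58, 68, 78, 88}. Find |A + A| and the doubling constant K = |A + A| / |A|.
K = |A + A| / |A| = 15/8

Enumerate A + A = {a + b : a, b ∈ A}. With |A| = 8, there are |A|^2 = 64 ordered sum pairs; collecting distinct values, A + A = {36, 46, 56, 66, 76, 86, 96, 106, 116, 126, 136, 146, 156, 166, 176}, so |A + A| = 15. Thus K = 15/8. Here |A + A| = 2|A| − 1 = 15, the minimum possible — so K = 15/8 is minimal, which holds iff A is an arithmetic progression.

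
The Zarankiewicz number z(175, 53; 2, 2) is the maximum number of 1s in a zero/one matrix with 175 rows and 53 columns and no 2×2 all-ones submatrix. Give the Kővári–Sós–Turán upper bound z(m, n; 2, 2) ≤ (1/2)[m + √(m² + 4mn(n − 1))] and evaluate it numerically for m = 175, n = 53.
z(175, 53; 2, 2) ≤ (1/2)[175 + √(175² + 4·175·53·52)] = (1/2)[175 + √1959825] = 787.4687

Kővári–Sós–Turán: let r_1, ..., r_175 be the row sums and z = Σ r_i the total number of 1s. Each pair of columns can share at most one row with both entries 1 (else a 2×2 all-ones block appears), so Σ_i C(r_i, 2) ≤ C(53, 2) = 1378. By convexity Σ_i C(r_i, 2) ≥ 175·C(z/175, 2) = z(z − 175)/(2·175), giving z² − 175z − 175·53·52 ≤ 0 and hence z ≤ (1/2)[175 + √(30625 + 4·482300)] = (1/2)[175 + √1959825] ≈ (1/2)(175 + 1399.9375) = 787.4687.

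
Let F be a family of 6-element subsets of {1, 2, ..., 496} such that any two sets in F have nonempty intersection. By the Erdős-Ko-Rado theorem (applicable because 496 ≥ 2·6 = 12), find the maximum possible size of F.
max |F| = C(495, 5) = 242685828099

Erdős-Ko-Rado (1961): when n ≥ 2k, max |F| = C(n−1, k−1). The bound is attained by the star {A : i ∈ A} for any fixed i ∈ [n]. Here C(496−1, 6−1) = C(495, 5) = 242685828099.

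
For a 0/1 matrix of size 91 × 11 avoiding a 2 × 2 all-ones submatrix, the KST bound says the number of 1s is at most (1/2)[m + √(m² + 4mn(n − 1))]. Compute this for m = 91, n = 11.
z(91, 11; 2, 2) ≤ (1/2)[91 + √(91² + 4·91·11·10)] = (1/2)[91 + √48321] = 155.4102

Kővári–Sós–Turán: let r_1, ..., r_91 be the row sums and z = Σ r_i the total number of 1s. Each pair of columns can share at most one row with both entries 1 (else a 2×2 all-ones block appears), so Σ_i C(r_i, 2) ≤ C(11, 2) = 55. By convexity Σ_i C(r_i, 2) ≥ 91·C(z/91, 2) = z(z − 91)/(2·91), giving z² − 91z − 91·11·10 ≤ 0 and hence z ≤ (1/2)[91 + √(8281 + 4·10010)] = (1/2)[91 + √48321] ≈ (1/2)(91 + 219.8204) = 155.4102.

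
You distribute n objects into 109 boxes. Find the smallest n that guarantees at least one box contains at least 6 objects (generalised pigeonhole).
n = (6 − 1)·109 + 1 = 546

By the generalised pigeonhole principle, to guarantee some box contains ≥ r objects we need more than (r − 1) · k objects total. Threshold: n = (r − 1) · k + 1. With r = 6 and k = 109: n = 5 · 109 + 1 = 545 + 1 = 546. For n = 545 = 5 · 109, we can put exactly 5 objects in every box, avoiding 6 in any single one — so 546 is tight.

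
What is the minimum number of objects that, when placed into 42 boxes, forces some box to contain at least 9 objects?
n = (9 − 1)·42 + 1 = 337

By the generalised pigeonhole principle, to guarantee some box contains ≥ r objects we need more than (r − 1) · k objects total. Threshold: n = (r − 1) · k + 1. With r = 9 and k = 42: n = 8 · 42 + 1 = 336 + 1 = 337. For n = 336 = 8 · 42, we can put exactly 8 objects in every box, avoiding 9 in any single one — so 337 is tight.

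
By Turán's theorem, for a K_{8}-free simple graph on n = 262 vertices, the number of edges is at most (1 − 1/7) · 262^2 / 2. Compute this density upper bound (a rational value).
Turán density bound = (6/7) · 262^2/2 = 205932/7 ≈ 29418.8571

Turán's theorem: ex(n, K_{r+1}) is achieved by the complete r-partite Turán graph T(n, r) with parts as balanced as possible, and is at most (1 − 1/r) · n^2/2. For r = 7, n = 262: the density bound is (6/7) · 68644/2 = 205932/7 ≈ 29418.8571. The integer-valued extremum is e(T(262, 7)) = 29418, which is strictly less than the density bound 205932/7 since 7 ∤ 262 (the parts of T(262, 7) cannot all be equal).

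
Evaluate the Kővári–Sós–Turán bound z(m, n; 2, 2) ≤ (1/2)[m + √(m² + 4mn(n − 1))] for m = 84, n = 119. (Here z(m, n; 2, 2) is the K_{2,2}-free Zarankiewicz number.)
z(84, 119; 2, 2) ≤ (1/2)[84 + √(84² + 4·84·119·118)] = (1/2)[84 + √4725168] = 1128.8726

Kővári–Sós–Turán: let r_1, ..., r_84 be the row sums and z = Σ r_i the total number of 1s. Each pair of columns can share at most one row with both entries 1 (else a 2×2 all-ones block appears), so Σ_i C(r_i, 2) ≤ C(119, 2) = 7021. By convexity Σ_i C(r_i, 2) ≥ 84·C(z/84, 2) = z(z − 84)/(2·84), giving z² − 84z − 84·119·118 ≤ 0 and hence z ≤ (1/2)[84 + √(7056 + 4·1179528)] = (1/2)[84 + √4725168] ≈ (1/2)(84 + 2173.7452) = 1128.8726.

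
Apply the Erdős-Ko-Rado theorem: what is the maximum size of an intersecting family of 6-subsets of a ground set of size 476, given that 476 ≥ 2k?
max |F| = C(475, 5) = 197294396970

Erdős-Ko-Rado (1961): when n ≥ 2k, max |F| = C(n−1, k−1). The bound is attained by the star {A : i ∈ A} for any fixed i ∈ [n]. Here C(476−1, 6−1) = C(475, 5) = 197294396970.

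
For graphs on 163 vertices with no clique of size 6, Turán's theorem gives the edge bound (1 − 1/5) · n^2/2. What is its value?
Turán density bound = (4/5) · 163^2/2 = 53138/5 ≈ 10627.6

Turán's theorem: ex(n, K_{r+1}) is achieved by the complete r-partite Turán graph T(n, r) with parts as balanced as possible, and is at most (1 − 1/r) · n^2/2. For r = 5, n = 163: the density bound is (4/5) · 26569/2 = 53138/5 ≈ 10627.6. The integer-valued extremum is e(T(163, 5)) = 10627, which is strictly less than the density bound 53138/5 since 5 ∤ 163 (the parts of T(163, 5) cannot all be equal).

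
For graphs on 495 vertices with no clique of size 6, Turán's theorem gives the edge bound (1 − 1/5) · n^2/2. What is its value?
Turán density bound = (4/5) · 495^2/2 = 98010

Turán's theorem: ex(n, K_{r+1}) is achieved by the complete r-partite Turán graph T(n, r) with parts as balanced as possible, and is at most (1 − 1/r) · n^2/2. For r = 5, n = 495: the density bound is (4/5) · 245025/2 = 98010. Since 5 ∣ 495, the Turán graph T(495, 5) has parts of equal size 99, and its edge count e(T(495, 5)) = 98010 attains the density bound exactly.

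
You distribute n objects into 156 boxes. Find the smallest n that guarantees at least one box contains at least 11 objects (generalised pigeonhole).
n = (11 − 1)·156 + 1 = 1561

By the generalised pigeonhole principle, to guarantee some box contains ≥ r objects we need more than (r − 1) · k objects total. Threshold: n = (r − 1) · k + 1. With r = 11 and k = 156: n = 10 · 156 + 1 = 1560 + 1 = 1561. For n = 1560 = 10 · 156, we can put exactly 10 objects in every box, avoiding 11 in any single one — so 1561 is tight.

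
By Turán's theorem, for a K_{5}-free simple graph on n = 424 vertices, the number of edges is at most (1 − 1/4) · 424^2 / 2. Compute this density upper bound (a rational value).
Turán density bound = (3/4) · 424^2/2 = 67416

Turán's theorem: ex(n, K_{r+1}) is achieved by the complete r-partite Turán graph T(n, r) with parts as balanced as possible, and is at most (1 − 1/r) · n^2/2. For r = 4, n = 424: the density bound is (3/4) · 179776/2 = 67416. Since 4 ∣ 424, the Turán graph T(424, 4) has parts of equal size 106, and its edge count e(T(424, 4)) = 67416 attains the density bound exactly.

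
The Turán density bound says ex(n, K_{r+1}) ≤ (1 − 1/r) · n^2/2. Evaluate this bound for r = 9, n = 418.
Turán density bound = (8/9) · 418^2/2 = 698896/9 ≈ 77655.1111

Turán's theorem: ex(n, K_{r+1}) is achieved by the complete r-partite Turán graph T(n, r) with parts as balanced as possible, and is at most (1 − 1/r) · n^2/2. For r = 9, n = 418: the density bound is (8/9) · 174724/2 = 698896/9 ≈ 77655.1111. The integer-valued extremum is e(T(418, 9)) = 77654, which is strictly less than the density bound 698896/9 since 9 ∤ 418 (the parts of T(418, 9) cannot all be equal).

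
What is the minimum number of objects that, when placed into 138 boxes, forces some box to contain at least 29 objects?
n = (29 − 1)·138 + 1 = 3865

By the generalised pigeonhole principle, to guarantee some box contains ≥ r objects we need more than (r − 1) · k objects total. Threshold: n = (r − 1) · k + 1. With r = 29 and k = 138: n = 28 · 138 + 1 = 3864 + 1 = 3865. For n = 3864 = 28 · 138, we can put exactly 28 objects in every box, avoiding 29 in any single one — so 3865 is tight.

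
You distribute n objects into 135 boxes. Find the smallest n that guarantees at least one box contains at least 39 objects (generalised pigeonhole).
n = (39 − 1)·135 + 1 = 5131

By the generalised pigeonhole principle, to guarantee some box contains ≥ r objects we need more than (r − 1) · k objects total. Threshold: n = (r − 1) · k + 1. With r = 39 and k = 135: n = 38 · 135 + 1 = 5130 + 1 = 5131. For n = 5130 = 38 · 135, we can put exactly 38 objects in every box, avoiding 39 in any single one — so 5131 is tight.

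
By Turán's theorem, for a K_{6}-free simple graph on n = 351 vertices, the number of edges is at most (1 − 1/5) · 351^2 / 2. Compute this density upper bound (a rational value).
Turán density bound = (4/5) · 351^2/2 = 246402/5 ≈ 49280.4

Turán's theorem: ex(n, K_{r+1}) is achieved by the complete r-partite Turán graph T(n, r) with parts as balanced as possible, and is at most (1 − 1/r) · n^2/2. For r = 5, n = 351: the density bound is (4/5) · 123201/2 = 246402/5 ≈ 49280.4. The integer-valued extremum is e(T(351, 5)) = 49280, which is strictly less than the density bound 246402/5 since 5 ∤ 351 (the parts of T(351, 5) cannot all be equal).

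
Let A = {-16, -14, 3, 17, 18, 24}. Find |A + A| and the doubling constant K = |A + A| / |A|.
K = |A + A| / |A| = 21/6 = 7/2

Enumerate A + A = {a + b : a, b ∈ A}. With |A| = 6, there are |A|^2 = 36 ordered sum pairs; collecting distinct values, A + A = {-32, -30, -28, -13, -11, 1, 2, 3, 4, 6, 8, 10, 20, 21, 27, 34, 35, 36, 41, 42, 48}, so |A + A| = 21. Thus K = 21/6 = 7/2. For comparison, the minimum possible |A + A| over all 6-element sets is 2·6 − 1 = 11 (so min K = 11/6), attained only by arithmetic progressions.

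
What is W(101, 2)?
W(101, 2) = 101 + 1 = 102

A 2-term AP is any pair of integers, so a monochromatic 2-AP exists iff some colour is used at least twice. With 101 colours, the colouring i ↦ i on {1, ..., 101} uses each colour once, avoiding any monochromatic pair, so W(101, 2) > 101. For {1, ..., 102}, pigeonhole forces two integers of the same colour, which form a monochromatic 2-AP. Hence W(101, 2) = 102.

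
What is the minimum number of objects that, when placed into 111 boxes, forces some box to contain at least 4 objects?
n = (4 − 1)·111 + 1 = 334

By the generalised pigeonhole principle, to guarantee some box contains ≥ r objects we need more than (r − 1) · k objects total. Threshold: n = (r − 1) · k + 1. With r = 4 and k = 111: n = 3 · 111 + 1 = 333 + 1 = 334. For n = 333 = 3 · 111, we can put exactly 3 objects in every box, avoiding 4 in any single one — so 334 is tight.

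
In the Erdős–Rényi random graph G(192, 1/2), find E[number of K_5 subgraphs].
E[# K_5] = C(192, 5) · (1/2)^C(5, 2) = 2063130048 / 2^10 = 32236407/16 = 2014775.4375

For each 5-subset S of vertices (there are C(192, 5) = 2063130048 such S), let X_S = 1 if S induces a K_5 (all C(5, 2) = 10 edges present). Then P(X_S = 1) = (1/2)^10 = 1/1024. By linearity of expectation, E[# K_5] = C(192, 5) · (1/2)^10 = 2063130048 / 1024 = 32236407/16 = 2014775.4375.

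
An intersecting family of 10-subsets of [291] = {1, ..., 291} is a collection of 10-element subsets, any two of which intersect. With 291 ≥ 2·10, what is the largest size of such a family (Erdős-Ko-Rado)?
max |F| = C(290, 9) = 35267280279253880

Erdős-Ko-Rado (1961): when n ≥ 2k, max |F| = C(n−1, k−1). The bound is attained by the star {A : i ∈ A} for any fixed i ∈ [n]. Here C(291−1, 10−1) = C(290, 9) = 35267280279253880.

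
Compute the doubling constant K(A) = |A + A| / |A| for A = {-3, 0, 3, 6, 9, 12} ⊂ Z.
K = |A + A| / |A| = 11/6

Enumerate A + A = {a + b : a, b ∈ A}. With |A| = 6, there are |A|^2 = 36 ordered sum pairs; collecting distinct values, A + A = {-6, -3, 0, 3, 6, 9, 12, 15, 18, 21, 24}, so |A + A| = 11. Thus K = 11/6. Here |A + A| = 2|A| − 1 = 11, the minimum possible — so K = 11/6 is minimal, which holds iff A is an arithmetic progression.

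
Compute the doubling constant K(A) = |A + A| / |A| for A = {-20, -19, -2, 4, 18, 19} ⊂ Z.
K = |A + A| / |A| = 20/6 = 10/3

Enumerate A + A = {a + b : a, b ∈ A}. With |A| = 6, there are |A|^2 = 36 ordered sum pairs; collecting distinct values, A + A = {-40, -39, -38, -22, -21, -16, -15, -4, -2, -1, 0, 2, 8, 16, 17, 22, 23, 36, 37, 38}, so |A + A| = 20. Thus K = 20/6 = 10/3. For comparison, the minimum possible |A + A| over all 6-element sets is 2·6 − 1 = 11 (so min K = 11/6), attained only by arithmetic progressions.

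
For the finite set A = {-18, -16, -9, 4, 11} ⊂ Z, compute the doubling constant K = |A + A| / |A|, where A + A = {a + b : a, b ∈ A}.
K = |A + A| / |A| = 14/5

Enumerate A + A = {a + b : a, b ∈ A}. With |A| = 5, there are |A|^2 = 25 ordered sum pairs; collecting distinct values, A + A = {-36, -34, -32, -27, -25, -18, -14, -12, -7, -5, 2, 8, 15, 22}, so |A + A| = 14. Thus K = 14/5. For comparison, the minimum possible |A + A| over all 5-element sets is 2·5 − 1 = 9 (so min K = 9/5), attained only by arithmetic progressions.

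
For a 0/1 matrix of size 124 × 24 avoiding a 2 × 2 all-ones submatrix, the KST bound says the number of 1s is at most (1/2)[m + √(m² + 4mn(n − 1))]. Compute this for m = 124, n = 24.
z(124, 24; 2, 2) ≤ (1/2)[124 + √(124² + 4·124·24·23)] = (1/2)[124 + √289168] = 330.8717

Kővári–Sós–Turán: let r_1, ..., r_124 be the row sums and z = Σ r_i the total number of 1s. Each pair of columns can share at most one row with both entries 1 (else a 2×2 all-ones block appears), so Σ_i C(r_i, 2) ≤ C(24, 2) = 276. By convexity Σ_i C(r_i, 2) ≥ 124·C(z/124, 2) = z(z − 124)/(2·124), giving z² − 124z − 124·24·23 ≤ 0 and hence z ≤ (1/2)[124 + √(15376 + 4·68448)] = (1/2)[124 + √289168] ≈ (1/2)(124 + 537.7434) = 330.8717.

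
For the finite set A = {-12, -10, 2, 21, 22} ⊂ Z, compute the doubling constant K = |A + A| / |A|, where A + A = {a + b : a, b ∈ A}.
K = |A + A| / |A| = 15/5 = 3

Enumerate A + A = {a + b : a, b ∈ A}. With |A| = 5, there are |A|^2 = 25 ordered sum pairs; collecting distinct values, A + A = {-24, -22, -20, -10, -8, 4, 9, 10, 11, 12, 23, 24, 42, 43, 44}, so |A + A| = 15. Thus K = 15/5 = 3. For comparison, the minimum possible |A + A| over all 5-element sets is 2·5 − 1 = 9 (so min K = 9/5), attained only by arithmetic progressions.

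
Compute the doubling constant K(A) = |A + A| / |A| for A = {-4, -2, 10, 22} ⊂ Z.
K = |A + A| / |A| = 9/4

Enumerate A + A = {a + b : a, b ∈ A}. With |A| = 4, there are |A|^2 = 16 ordered sum pairs; collecting distinct values, A + A = {-8, -6, -4, 6, 8, 18, 20, 32, 44}, so |A + A| = 9. Thus K = 9/4. For comparison, the minimum possible |A + A| over all 4-element sets is 2·4 − 1 = 7 (so min K = 7/4), attained only by arithmetic progressions.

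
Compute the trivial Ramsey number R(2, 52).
R(2, 52) = 52

R(2, k) = k for all k ≥ 2: in a 2-colouring of K_k, either some edge is red (a red K_2) or all edges are blue (a blue K_k). And K_{51} coloured all-blue has no blue K_52, so R(2, 52) > 51. Hence R(2, 52) = 52.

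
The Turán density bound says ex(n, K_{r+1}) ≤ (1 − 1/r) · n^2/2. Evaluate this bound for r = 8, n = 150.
Turán density bound = (7/8) · 150^2/2 = 39375/4 ≈ 9843.75

Turán's theorem: ex(n, K_{r+1}) is achieved by the complete r-partite Turán graph T(n, r) with parts as balanced as possible, and is at most (1 − 1/r) · n^2/2. For r = 8, n = 150: the density bound is (7/8) · 22500/2 = 39375/4 ≈ 9843.75. The integer-valued extremum is e(T(150, 8)) = 9843, which is strictly less than the density bound 39375/4 since 8 ∤ 150 (the parts of T(150, 8) cannot all be equal).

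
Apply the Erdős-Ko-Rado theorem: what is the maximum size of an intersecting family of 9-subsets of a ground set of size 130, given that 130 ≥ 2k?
max |F| = C(129, 8) = 1524228447600

Erdős-Ko-Rado (1961): when n ≥ 2k, max |F| = C(n−1, k−1). The bound is attained by the star {A : i ∈ A} for any fixed i ∈ [n]. Here C(130−1, 9−1) = C(129, 8) = 1524228447600.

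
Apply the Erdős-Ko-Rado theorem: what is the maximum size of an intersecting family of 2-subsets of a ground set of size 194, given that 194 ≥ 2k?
max |F| = C(193, 1) = 193

The Erdős-Ko-Rado theorem states: for n ≥ 2k, an intersecting family of k-subsets of an n-element set has size at most C(n − 1, k − 1), with equality for 'star' families {A ⊆ [n] : |A| = k, i ∈ A} (fix an element i). For n = 194, k = 2: C(193, 1) = 193.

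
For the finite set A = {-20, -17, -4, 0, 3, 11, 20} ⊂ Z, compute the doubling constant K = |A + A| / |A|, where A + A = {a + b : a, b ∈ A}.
K = |A + A| / |A| = 25/7

Enumerate A + A = {a + b : a, b ∈ A}. With |A| = 7, there are |A|^2 = 49 ordered sum pairs; collecting distinct values, A + A = {-40, -37, -34, -24, -21, -20, -17, -14, -9, -8, -6, -4, -1, 0, 3, 6, 7, 11, 14, 16, 20, 22, 23, 31, 40}, so |A + A| = 25. Thus K = 25/7. For comparison, the minimum possible |A + A| over all 7-element sets is 2·7 − 1 = 13 (so min K = 13/7), attained only by arithmetic progressions.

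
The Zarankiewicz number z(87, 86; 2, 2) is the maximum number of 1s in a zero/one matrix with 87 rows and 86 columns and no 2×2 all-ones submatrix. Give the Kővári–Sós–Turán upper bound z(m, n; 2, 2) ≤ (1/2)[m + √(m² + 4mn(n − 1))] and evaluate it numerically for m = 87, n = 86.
z(87, 86; 2, 2) ≤ (1/2)[87 + √(87² + 4·87·86·85)] = (1/2)[87 + √2551449] = 842.1628

Kővári–Sós–Turán: let r_1, ..., r_87 be the row sums and z = Σ r_i the total number of 1s. Each pair of columns can share at most one row with both entries 1 (else a 2×2 all-ones block appears), so Σ_i C(r_i, 2) ≤ C(86, 2) = 3655. By convexity Σ_i C(r_i, 2) ≥ 87·C(z/87, 2) = z(z − 87)/(2·87), giving z² − 87z − 87·86·85 ≤ 0 and hence z ≤ (1/2)[87 + √(7569 + 4·635970)] = (1/2)[87 + √2551449] ≈ (1/2)(87 + 1597.3256) = 842.1628.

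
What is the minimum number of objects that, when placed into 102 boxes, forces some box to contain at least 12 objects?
n = (12 − 1)·102 + 1 = 1123

By the generalised pigeonhole principle, to guarantee some box contains ≥ r objects we need more than (r − 1) · k objects total. Threshold: n = (r − 1) · k + 1. With r = 12 and k = 102: n = 11 · 102 + 1 = 1122 + 1 = 1123. For n = 1122 = 11 · 102, we can put exactly 11 objects in every box, avoiding 12 in any single one — so 1123 is tight.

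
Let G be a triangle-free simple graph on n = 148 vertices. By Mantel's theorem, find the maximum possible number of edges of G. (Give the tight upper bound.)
ex(148, K_3) = ⌊148^2/4⌋ = 5476

Mantel (1907): a triangle-free graph on n vertices has at most ⌊n^2/4⌋ edges, with equality for the complete bipartite graph K_{⌊n/2⌋, ⌈n/2⌉}. For n = 148: ⌊148^2/4⌋ = ⌊21904/4⌋ = 5476. The extremal graph is K_{74, 74}, which has 74·74 = 5476 edges.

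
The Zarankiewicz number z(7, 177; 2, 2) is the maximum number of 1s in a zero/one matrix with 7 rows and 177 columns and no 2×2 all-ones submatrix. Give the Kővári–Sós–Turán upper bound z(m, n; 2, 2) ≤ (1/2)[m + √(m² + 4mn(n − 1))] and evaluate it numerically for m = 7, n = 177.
z(7, 177; 2, 2) ≤ (1/2)[7 + √(7² + 4·7·177·176)] = (1/2)[7 + √872305] = 470.4863

Kővári–Sós–Turán: let r_1, ..., r_7 be the row sums and z = Σ r_i the total number of 1s. Each pair of columns can share at most one row with both entries 1 (else a 2×2 all-ones block appears), so Σ_i C(r_i, 2) ≤ C(177, 2) = 15576. By convexity Σ_i C(r_i, 2) ≥ 7·C(z/7, 2) = z(z − 7)/(2·7), giving z² − 7z − 7·177·176 ≤ 0 and hence z ≤ (1/2)[7 + √(49 + 4·218064)] = (1/2)[7 + √872305] ≈ (1/2)(7 + 933.9727) = 470.4863.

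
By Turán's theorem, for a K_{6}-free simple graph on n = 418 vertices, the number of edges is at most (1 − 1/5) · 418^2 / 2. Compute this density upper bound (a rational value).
Turán density bound = (4/5) · 418^2/2 = 349448/5 ≈ 69889.6

Turán's theorem: ex(n, K_{r+1}) is achieved by the complete r-partite Turán graph T(n, r) with parts as balanced as possible, and is at most (1 − 1/r) · n^2/2. For r = 5, n = 418: the density bound is (4/5) · 174724/2 = 349448/5 ≈ 69889.6. The integer-valued extremum is e(T(418, 5)) = 69889, which is strictly less than the density bound 349448/5 since 5 ∤ 418 (the parts of T(418, 5) cannot all be equal).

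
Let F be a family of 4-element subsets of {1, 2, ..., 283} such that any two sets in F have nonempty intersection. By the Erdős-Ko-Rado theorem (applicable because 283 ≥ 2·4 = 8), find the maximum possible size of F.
max |F| = C(282, 3) = 3697960

The Erdős-Ko-Rado theorem states: for n ≥ 2k, an intersecting family of k-subsets of an n-element set has size at most C(n − 1, k − 1), with equality for 'star' families {A ⊆ [n] : |A| = k, i ∈ A} (fix an element i). For n = 283, k = 4: C(282, 3) = 3697960.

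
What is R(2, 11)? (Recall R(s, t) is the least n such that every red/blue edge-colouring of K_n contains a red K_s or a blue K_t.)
R(2, 11) = 11

R(2, k) = k for all k ≥ 2: in a 2-colouring of K_k, either some edge is red (a red K_2) or all edges are blue (a blue K_k). And K_{10} coloured all-blue has no blue K_11, so R(2, 11) > 10. Hence R(2, 11) = 11.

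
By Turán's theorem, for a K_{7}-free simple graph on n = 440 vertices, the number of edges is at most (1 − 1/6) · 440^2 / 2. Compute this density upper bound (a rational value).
Turán density bound = (5/6) · 440^2/2 = 242000/3 ≈ 80666.6667

Turán's theorem: ex(n, K_{r+1}) is achieved by the complete r-partite Turán graph T(n, r) with parts as balanced as possible, and is at most (1 − 1/r) · n^2/2. For r = 6, n = 440: the density bound is (5/6) · 193600/2 = 242000/3 ≈ 80666.6667. The integer-valued extremum is e(T(440, 6)) = 80666, which is strictly less than the density bound 242000/3 since 6 ∤ 440 (the parts of T(440, 6) cannot all be equal).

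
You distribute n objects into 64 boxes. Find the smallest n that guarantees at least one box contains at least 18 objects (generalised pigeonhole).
n = (18 − 1)·64 + 1 = 1089

By the generalised pigeonhole principle, to guarantee some box contains ≥ r objects we need more than (r − 1) · k objects total. Threshold: n = (r − 1) · k + 1. With r = 18 and k = 64: n = 17 · 64 + 1 = 1088 + 1 = 1089. For n = 1088 = 17 · 64, we can put exactly 17 objects in every box, avoiding 18 in any single one — so 1089 is tight.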